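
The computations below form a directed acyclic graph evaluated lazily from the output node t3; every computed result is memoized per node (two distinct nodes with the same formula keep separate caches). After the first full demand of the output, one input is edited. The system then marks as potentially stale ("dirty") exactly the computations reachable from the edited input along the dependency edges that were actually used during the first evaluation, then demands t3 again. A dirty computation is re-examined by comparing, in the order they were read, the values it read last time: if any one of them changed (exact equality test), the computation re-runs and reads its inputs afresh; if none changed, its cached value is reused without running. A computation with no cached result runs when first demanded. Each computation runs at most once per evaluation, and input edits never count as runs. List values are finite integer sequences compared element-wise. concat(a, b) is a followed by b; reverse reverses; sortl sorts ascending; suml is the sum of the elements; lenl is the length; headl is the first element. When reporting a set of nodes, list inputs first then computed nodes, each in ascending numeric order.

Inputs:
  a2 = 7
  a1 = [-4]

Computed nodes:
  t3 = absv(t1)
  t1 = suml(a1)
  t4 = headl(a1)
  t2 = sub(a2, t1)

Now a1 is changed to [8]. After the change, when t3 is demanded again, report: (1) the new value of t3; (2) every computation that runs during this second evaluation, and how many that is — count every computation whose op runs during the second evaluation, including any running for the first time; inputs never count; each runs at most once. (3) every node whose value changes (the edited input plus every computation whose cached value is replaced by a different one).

Demanding t3 again yields 8.
2 computations run: t1, t3.
The nodes whose values change: a1, t1, t3.

First demand of the output computes:
  t1 = suml([-4]) = -4
  t3 = absv(-4) = 4

After the edit, cleaning proceeds:
  t1: a read changed (a1 [-4]->[8]) — executes, giving 8.
  t3: a read changed (t1 -4->8) — executes, giving 8.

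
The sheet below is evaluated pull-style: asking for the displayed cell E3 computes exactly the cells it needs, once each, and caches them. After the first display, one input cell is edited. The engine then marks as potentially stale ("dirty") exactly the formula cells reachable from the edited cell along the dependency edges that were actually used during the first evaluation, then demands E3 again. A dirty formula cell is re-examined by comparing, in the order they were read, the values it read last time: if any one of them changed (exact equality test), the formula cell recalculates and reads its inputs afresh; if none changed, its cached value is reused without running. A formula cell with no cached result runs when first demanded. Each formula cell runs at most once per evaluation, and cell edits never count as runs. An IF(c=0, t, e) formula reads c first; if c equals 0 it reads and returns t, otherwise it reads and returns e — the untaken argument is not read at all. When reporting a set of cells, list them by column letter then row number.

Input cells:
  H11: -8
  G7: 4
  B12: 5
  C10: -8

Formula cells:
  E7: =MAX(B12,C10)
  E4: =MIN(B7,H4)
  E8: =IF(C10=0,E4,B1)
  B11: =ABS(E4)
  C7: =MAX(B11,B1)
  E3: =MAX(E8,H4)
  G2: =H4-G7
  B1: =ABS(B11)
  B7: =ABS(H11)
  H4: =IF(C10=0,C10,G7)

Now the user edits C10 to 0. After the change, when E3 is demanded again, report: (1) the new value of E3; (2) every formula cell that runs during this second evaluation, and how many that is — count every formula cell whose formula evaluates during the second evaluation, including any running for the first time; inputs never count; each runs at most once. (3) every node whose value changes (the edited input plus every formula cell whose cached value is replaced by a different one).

Demanding E3 again yields 0.
4 formula cells run: E3, E4, E8, H4.
The nodes whose values change: C10, E3, E4, E8, H4.
Note the branch switch — demand abandons B1, B11, which are never re-examined.

First demand of the output computes:
  B7 = ABS(-8) = 8
  H4 = IF(C10=0: C10=-8 -> else branch G7) = 4
  E4 = MIN(8, 4) = 4
  B11 = ABS(4) = 4
  B1 = ABS(4) = 4
  E8 = IF(C10=0: C10=-8 -> else branch B1) = 4
  E3 = MAX(4, 4) = 4

After the edit, cleaning proceeds:
  H4: a read changed (C10 -8->0) — executes, giving 0.
  E4: a read changed (H4 4->0) — executes, giving 0.
  B11: stays stale; no demand reaches it after the flip.
  B1: stays stale; no demand reaches it after the flip.
  E8: a read changed (C10 -8->0) — executes, giving 0.
  E3: a read changed (E8 4->0; H4 4->0) — executes, giving 0.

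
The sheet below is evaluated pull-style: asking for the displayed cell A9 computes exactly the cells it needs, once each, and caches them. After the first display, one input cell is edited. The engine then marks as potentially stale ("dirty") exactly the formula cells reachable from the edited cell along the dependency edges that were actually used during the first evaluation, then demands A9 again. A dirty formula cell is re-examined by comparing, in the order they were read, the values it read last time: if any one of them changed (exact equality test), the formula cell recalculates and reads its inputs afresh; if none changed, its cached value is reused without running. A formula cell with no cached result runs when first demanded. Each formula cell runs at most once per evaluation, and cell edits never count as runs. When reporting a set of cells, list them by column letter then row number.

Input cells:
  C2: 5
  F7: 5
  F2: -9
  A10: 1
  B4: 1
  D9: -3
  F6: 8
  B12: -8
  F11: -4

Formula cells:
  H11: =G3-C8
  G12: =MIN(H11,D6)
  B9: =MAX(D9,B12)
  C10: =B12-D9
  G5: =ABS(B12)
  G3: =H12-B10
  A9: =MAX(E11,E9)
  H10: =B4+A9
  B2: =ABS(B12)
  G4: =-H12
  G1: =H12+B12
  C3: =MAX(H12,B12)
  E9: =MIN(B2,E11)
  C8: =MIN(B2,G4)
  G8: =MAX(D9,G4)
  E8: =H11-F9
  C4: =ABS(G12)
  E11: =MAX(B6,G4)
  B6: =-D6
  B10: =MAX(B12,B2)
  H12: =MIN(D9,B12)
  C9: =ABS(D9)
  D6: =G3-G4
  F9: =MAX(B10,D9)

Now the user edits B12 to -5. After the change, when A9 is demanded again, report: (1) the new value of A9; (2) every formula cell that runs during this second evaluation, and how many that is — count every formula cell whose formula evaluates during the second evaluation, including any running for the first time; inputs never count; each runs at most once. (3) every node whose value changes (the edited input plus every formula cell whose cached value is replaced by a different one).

Demanding A9 again yields 15.
10 formula cells run: A9, B2, B6, B10, D6, E9, E11, G3, G4, H12.
The nodes whose values change: A9, B2, B6, B10, B12, D6, E9, E11, G3, G4, H12.

First demand of the output computes:
  B2 = ABS(-8) = 8
  B10 = MAX(-8, 8) = 8
  H12 = MIN(-3, -8) = -8
  G3 = -8 - 8 = -16
  G4 = -(-8) = 8
  D6 = -16 - 8 = -24
  B6 = -(-24) = 24
  E11 = MAX(24, 8) = 24
  E9 = MIN(8, 24) = 8
  A9 = MAX(24, 8) = 24

After the edit, cleaning proceeds:
  B2: a read changed (B12 -8->-5) — executes, giving 5.
  B10: a read changed (B12 -8->-5; B2 8->5) — executes, giving 5.
  H12: a read changed (B12 -8->-5) — executes, giving -5.
  G3: a read changed (H12 -8->-5; B10 8->5) — executes, giving -10.
  G4: a read changed (H12 -8->-5) — executes, giving 5.
  D6: a read changed (G3 -16->-10; G4 8->5) — executes, giving -15.
  B6: a read changed (D6 -24->-15) — executes, giving 15.
  E11: a read changed (B6 24->15; G4 8->5) — executes, giving 15.
  E9: a read changed (B2 8->5; E11 24->15) — executes, giving 5.
  A9: a read changed (E11 24->15; E9 8->5) — executes, giving 15.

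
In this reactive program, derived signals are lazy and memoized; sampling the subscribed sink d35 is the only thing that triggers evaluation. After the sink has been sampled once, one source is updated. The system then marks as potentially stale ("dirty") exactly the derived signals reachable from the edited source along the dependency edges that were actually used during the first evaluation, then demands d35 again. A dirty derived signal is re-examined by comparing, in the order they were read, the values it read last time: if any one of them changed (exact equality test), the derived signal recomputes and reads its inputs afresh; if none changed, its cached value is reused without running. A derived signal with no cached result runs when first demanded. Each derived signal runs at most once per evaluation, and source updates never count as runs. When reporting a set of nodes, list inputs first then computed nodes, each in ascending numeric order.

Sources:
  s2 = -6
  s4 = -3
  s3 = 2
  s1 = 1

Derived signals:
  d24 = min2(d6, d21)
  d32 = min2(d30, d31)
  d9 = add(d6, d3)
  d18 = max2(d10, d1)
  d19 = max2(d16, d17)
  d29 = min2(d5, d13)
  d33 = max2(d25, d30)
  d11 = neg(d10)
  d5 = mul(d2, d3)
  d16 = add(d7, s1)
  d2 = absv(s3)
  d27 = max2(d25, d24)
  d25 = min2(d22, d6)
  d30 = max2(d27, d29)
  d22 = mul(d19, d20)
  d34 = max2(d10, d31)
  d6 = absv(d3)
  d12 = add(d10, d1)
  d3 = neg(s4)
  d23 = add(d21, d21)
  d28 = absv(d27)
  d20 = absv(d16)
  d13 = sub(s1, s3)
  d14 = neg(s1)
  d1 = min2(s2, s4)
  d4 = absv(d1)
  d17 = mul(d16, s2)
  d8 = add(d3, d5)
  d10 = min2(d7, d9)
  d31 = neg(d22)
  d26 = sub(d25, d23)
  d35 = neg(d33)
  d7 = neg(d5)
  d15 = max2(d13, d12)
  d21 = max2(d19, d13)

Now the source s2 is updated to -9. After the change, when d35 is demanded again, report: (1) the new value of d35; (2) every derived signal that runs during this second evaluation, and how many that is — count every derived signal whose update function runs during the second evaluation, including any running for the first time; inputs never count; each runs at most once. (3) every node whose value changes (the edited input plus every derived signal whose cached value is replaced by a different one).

Demanding d35 again yields -3.
6 derived signals run: d17, d19, d21, d22, d24, d25.
The nodes whose values change: s2, d17, d19, d21, d22.
Note where the cutoff bites: d27 is checked, finds nothing changed, and keeps its cache.

First demand of the output computes:
  d2 = absv(2) = 2
  d3 = neg(-3) = 3
  d5 = mul(2, 3) = 6
  d6 = absv(3) = 3
  d7 = neg(6) = -6
  d13 = sub(1, 2) = -1
  d16 = add(-6, 1) = -5
  d17 = mul(-5, -6) = 30
  d19 = max2(-5, 30) = 30
  d20 = absv(-5) = 5
  d21 = max2(30, -1) = 30
  d22 = mul(30, 5) = 150
  d24 = min2(3, 30) = 3
  d25 = min2(150, 3) = 3
  d27 = max2(3, 3) = 3
  d29 = min2(6, -1) = -1
  d30 = max2(3, -1) = 3
  d33 = max2(3, 3) = 3
  d35 = neg(3) = -3

After the edit, cleaning proceeds:
  d17: a read changed (s2 -6->-9) — executes, giving 45.
  d19: a read changed (d17 30->45) — executes, giving 45.
  d21: a read changed (d19 30->45) — executes, giving 45.
  d22: a read changed (d19 30->45) — executes, giving 225.
  d24: a read changed (d21 30->45) — executes, giving 3 — identical to its old value.
  d25: a read changed (d22 150->225) — executes, giving 3 — identical to its old value.
  d27: dirty, but its reads are unchanged (d25 unchanged, d24 unchanged); cached 3 stands.
  d30: dirty, but its reads are unchanged (d27 unchanged, d29 unchanged); cached 3 stands.
  d33: dirty, but its reads are unchanged (d25 unchanged, d30 unchanged); cached 3 stands.
  d35: dirty, but its reads are unchanged (d33 unchanged); cached -3 stands.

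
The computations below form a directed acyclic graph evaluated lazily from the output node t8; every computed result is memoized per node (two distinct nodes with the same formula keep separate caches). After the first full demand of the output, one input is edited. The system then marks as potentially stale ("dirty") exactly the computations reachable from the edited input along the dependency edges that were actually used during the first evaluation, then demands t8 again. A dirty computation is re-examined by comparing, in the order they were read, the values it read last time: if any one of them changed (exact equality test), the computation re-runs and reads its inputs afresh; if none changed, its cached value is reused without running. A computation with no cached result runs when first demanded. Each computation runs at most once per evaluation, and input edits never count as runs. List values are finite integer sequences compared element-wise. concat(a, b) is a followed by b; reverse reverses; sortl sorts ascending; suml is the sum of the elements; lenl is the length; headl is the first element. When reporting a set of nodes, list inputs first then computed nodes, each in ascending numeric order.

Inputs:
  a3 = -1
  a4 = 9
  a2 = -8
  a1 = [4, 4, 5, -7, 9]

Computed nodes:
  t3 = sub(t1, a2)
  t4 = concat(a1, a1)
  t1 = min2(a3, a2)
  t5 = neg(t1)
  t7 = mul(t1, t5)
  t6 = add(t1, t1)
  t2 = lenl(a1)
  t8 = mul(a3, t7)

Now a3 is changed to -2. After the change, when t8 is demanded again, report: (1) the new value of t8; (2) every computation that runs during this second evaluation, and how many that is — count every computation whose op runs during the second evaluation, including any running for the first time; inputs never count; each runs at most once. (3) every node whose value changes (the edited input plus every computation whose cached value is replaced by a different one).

First demand of the output computes:
  t1 = min2(-1, -8) = -8
  t5 = neg(-8) = 8
  t7 = mul(-8, 8) = -64
  t8 = mul(-1, -64) = 64

After the edit, cleaning proceeds:
  t1: a read changed (a3 -1->-2) — executes, giving -8 — identical to its old value.
  t5: dirty, but its reads are unchanged (t1 unchanged); cached 8 stands.
  t7: dirty, but its reads are unchanged (t1 unchanged, t5 unchanged); cached -64 stands.
  t8: a read changed (a3 -1->-2) — executes, giving 128.

Note where the cutoff bites: t5 is checked, finds nothing changed, and keeps its cache.

Demanding t8 again yields 128.
2 computations run: t1, t8.
The nodes whose values change: a3, t8.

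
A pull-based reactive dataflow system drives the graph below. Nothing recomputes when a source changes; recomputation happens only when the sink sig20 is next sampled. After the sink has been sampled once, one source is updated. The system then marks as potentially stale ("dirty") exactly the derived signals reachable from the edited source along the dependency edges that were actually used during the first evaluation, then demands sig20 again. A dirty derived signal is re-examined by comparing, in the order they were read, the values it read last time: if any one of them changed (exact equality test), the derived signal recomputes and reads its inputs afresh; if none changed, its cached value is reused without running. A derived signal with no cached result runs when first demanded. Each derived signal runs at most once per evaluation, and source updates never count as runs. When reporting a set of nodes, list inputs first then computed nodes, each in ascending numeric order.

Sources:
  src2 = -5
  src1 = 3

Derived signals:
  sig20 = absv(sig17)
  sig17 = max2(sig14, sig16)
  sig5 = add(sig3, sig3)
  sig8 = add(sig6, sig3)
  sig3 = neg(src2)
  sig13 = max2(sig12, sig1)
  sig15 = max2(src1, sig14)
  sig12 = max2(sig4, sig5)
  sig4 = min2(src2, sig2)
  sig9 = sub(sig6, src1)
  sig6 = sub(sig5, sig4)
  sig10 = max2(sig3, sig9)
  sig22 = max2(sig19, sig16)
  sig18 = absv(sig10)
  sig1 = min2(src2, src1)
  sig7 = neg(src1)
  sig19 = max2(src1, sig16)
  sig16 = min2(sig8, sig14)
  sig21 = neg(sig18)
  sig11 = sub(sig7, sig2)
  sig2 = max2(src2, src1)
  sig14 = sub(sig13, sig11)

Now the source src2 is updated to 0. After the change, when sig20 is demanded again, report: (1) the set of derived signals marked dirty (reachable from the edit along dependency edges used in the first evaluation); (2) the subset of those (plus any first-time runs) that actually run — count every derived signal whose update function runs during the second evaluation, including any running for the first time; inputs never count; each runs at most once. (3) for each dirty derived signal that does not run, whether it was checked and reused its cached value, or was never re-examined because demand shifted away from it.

Marked dirty: sig1, sig2, sig3, sig4, sig5, sig6, sig8, sig11, sig12, sig13, sig14, sig16, sig17, sig20.
Derived signals that run: sig1, sig2, sig3, sig4, sig5, sig6, sig8, sig12, sig13, sig14, sig16, sig17, sig20 — 13 in total.
Checked but reused from cache: sig11.
Key observation: the cutoff stops propagation at sig11 — its inputs' values are unchanged, so it reuses its cache.

First evaluation (everything demanded from the output):
  sig1 = min2(-5, 3) = -5
  sig2 = max2(-5, 3) = 3
  sig3 = neg(-5) = 5
  sig4 = min2(-5, 3) = -5
  sig5 = add(5, 5) = 10
  sig6 = sub(10, -5) = 15
  sig7 = neg(3) = -3
  sig8 = add(15, 5) = 20
  sig11 = sub(-3, 3) = -6
  sig12 = max2(-5, 10) = 10
  sig13 = max2(10, -5) = 10
  sig14 = sub(10, -6) = 16
  sig16 = min2(20, 16) = 16
  sig17 = max2(16, 16) = 16
  sig20 = absv(16) = 16

Propagation after the edit:
  sig1: runs — src2 -5->0; result 0.
  sig2: runs — src2 -5->0; result 3 (same value as before).
  sig3: runs — src2 -5->0; result 0.
  sig4: runs — src2 -5->0; result 0.
  sig5: runs — sig3 5->0; sig3 5->0; result 0.
  sig6: runs — sig5 10->0; sig4 -5->0; result 0.
  sig8: runs — sig6 15->0; sig3 5->0; result 0.
  sig11: checked — values it read are unchanged (sig7 unchanged, sig2 unchanged); reused cached -6 without running.
  sig12: runs — sig4 -5->0; sig5 10->0; result 0.
  sig13: runs — sig12 10->0; sig1 -5->0; result 0.
  sig14: runs — sig13 10->0; result 6.
  sig16: runs — sig8 20->0; sig14 16->6; result 0.
  sig17: runs — sig14 16->6; sig16 16->0; result 6.
  sig20: runs — sig17 16->6; result 6.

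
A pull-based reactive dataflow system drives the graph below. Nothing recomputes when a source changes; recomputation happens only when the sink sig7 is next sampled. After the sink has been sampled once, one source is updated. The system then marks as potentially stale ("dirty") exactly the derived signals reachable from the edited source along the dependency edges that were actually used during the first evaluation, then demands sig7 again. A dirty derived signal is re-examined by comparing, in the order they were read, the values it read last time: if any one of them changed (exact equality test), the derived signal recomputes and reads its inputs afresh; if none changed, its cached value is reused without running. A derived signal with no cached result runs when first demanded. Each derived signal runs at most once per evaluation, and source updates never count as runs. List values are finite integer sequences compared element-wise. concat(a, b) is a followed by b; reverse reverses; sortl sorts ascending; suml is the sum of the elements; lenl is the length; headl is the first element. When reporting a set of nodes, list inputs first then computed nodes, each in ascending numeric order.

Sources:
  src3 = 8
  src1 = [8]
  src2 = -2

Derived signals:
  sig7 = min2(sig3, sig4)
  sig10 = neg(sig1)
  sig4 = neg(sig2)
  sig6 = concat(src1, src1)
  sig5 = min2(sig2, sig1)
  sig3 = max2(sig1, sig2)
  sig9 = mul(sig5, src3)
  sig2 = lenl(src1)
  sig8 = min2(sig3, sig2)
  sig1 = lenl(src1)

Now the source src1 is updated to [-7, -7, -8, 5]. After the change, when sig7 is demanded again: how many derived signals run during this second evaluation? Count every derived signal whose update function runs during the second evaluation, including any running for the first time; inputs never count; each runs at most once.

Derived signals that run: sig1, sig2, sig3, sig4, sig7 — 5 in total.

First evaluation (everything demanded from the output):
  sig1 = lenl([8]) = 1
  sig2 = lenl([8]) = 1
  sig3 = max2(1, 1) = 1
  sig4 = neg(1) = -1
  sig7 = min2(1, -1) = -1

Propagation after the edit:
  sig1: runs — src1 [8]->[-7, -7, -8, 5]; result 4.
  sig2: runs — src1 [8]->[-7, -7, -8, 5]; result 4.
  sig3: runs — sig1 1->4; sig2 1->4; result 4.
  sig4: runs — sig2 1->4; result -4.
  sig7: runs — sig3 1->4; sig4 -1->-4; result -4.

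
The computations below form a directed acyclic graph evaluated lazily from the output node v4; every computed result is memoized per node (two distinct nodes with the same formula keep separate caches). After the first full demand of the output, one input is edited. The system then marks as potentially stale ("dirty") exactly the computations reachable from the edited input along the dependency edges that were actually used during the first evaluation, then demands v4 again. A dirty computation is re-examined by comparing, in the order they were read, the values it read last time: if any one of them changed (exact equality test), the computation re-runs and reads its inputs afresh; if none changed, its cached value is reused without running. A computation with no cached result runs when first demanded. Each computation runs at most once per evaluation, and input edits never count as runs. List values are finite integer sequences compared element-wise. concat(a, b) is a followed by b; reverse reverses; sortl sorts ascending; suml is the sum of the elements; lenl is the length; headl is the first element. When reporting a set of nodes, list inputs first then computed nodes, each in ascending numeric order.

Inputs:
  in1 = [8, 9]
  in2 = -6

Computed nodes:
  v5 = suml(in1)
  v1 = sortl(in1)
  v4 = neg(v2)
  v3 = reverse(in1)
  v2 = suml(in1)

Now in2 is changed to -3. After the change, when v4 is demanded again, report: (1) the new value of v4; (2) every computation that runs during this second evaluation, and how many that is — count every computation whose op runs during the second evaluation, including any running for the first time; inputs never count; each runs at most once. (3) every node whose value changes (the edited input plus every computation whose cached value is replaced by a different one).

Demanding v4 again yields -17.
0 computations run: none.
The nodes whose values change: in2.
Note the shortcut — nothing in the graph depends on in2 at all, so no recomputation happens.

First demand of the output computes:
  v2 = suml([8, 9]) = 17
  v4 = neg(17) = -17

After the edit, cleaning proceeds:
  no node depends on in2 at all; the second demand re-runs nothing.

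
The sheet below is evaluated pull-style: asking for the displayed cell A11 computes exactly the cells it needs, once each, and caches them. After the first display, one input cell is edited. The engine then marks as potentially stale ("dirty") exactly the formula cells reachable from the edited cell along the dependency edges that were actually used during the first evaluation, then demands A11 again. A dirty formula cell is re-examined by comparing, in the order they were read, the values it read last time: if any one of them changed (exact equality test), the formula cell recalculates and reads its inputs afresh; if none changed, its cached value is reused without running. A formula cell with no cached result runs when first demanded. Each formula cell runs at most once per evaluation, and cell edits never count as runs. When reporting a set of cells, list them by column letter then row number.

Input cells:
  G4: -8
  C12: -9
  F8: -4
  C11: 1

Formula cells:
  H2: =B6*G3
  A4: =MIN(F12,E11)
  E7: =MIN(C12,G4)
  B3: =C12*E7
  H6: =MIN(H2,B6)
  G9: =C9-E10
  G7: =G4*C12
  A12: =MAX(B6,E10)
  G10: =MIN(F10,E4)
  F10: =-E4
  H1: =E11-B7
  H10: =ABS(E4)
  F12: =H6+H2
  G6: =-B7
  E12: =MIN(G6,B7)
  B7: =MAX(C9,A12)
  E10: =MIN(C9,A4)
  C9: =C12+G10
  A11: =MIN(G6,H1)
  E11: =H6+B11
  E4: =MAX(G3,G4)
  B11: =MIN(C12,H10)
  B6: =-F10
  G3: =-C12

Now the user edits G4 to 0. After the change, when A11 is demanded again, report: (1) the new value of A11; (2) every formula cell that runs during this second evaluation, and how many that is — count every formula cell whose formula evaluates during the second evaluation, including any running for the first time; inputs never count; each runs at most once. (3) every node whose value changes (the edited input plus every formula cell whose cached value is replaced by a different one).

Demanding A11 again yields -9.
1 formula cells run: E4.
The nodes whose values change: G4.
Note the absorption at E4: it re-runs yet its value is the same, leaving the output's value untouched.

First demand of the output computes:
  G3 = -(-9) = 9
  E4 = MAX(9, -8) = 9
  F10 = -(9) = -9
  B6 = -(-9) = 9
  G10 = MIN(-9, 9) = -9
  C9 = -9 + -9 = -18
  H2 = 9 * 9 = 81
  H6 = MIN(81, 9) = 9
  F12 = 9 + 81 = 90
  H10 = ABS(9) = 9
  B11 = MIN(-9, 9) = -9
  E11 = 9 + -9 = 0
  A4 = MIN(90, 0) = 0
  E10 = MIN(-18, 0) = -18
  A12 = MAX(9, -18) = 9
  B7 = MAX(-18, 9) = 9
  G6 = -(9) = -9
  H1 = 0 - 9 = -9
  A11 = MIN(-9, -9) = -9

After the edit, cleaning proceeds:
  E4: a read changed (G4 -8->0) — executes, giving 9 — identical to its old value.
  F10: dirty, but its reads are unchanged (E4 unchanged); cached -9 stands.
  B6: dirty, but its reads are unchanged (F10 unchanged); cached 9 stands.
  G10: dirty, but its reads are unchanged (F10 unchanged, E4 unchanged); cached -9 stands.
  C9: dirty, but its reads are unchanged (C12 unchanged, G10 unchanged); cached -18 stands.
  H2: dirty, but its reads are unchanged (B6 unchanged, G3 unchanged); cached 81 stands.
  H6: dirty, but its reads are unchanged (H2 unchanged, B6 unchanged); cached 9 stands.
  F12: dirty, but its reads are unchanged (H6 unchanged, H2 unchanged); cached 90 stands.
  H10: dirty, but its reads are unchanged (E4 unchanged); cached 9 stands.
  B11: dirty, but its reads are unchanged (C12 unchanged, H10 unchanged); cached -9 stands.
  E11: dirty, but its reads are unchanged (H6 unchanged, B11 unchanged); cached 0 stands.
  A4: dirty, but its reads are unchanged (F12 unchanged, E11 unchanged); cached 0 stands.
  E10: dirty, but its reads are unchanged (C9 unchanged, A4 unchanged); cached -18 stands.
  A12: dirty, but its reads are unchanged (B6 unchanged, E10 unchanged); cached 9 stands.
  B7: dirty, but its reads are unchanged (C9 unchanged, A12 unchanged); cached 9 stands.
  G6: dirty, but its reads are unchanged (B7 unchanged); cached -9 stands.
  H1: dirty, but its reads are unchanged (E11 unchanged, B7 unchanged); cached -9 stands.
  A11: dirty, but its reads are unchanged (G6 unchanged, H1 unchanged); cached -9 stands.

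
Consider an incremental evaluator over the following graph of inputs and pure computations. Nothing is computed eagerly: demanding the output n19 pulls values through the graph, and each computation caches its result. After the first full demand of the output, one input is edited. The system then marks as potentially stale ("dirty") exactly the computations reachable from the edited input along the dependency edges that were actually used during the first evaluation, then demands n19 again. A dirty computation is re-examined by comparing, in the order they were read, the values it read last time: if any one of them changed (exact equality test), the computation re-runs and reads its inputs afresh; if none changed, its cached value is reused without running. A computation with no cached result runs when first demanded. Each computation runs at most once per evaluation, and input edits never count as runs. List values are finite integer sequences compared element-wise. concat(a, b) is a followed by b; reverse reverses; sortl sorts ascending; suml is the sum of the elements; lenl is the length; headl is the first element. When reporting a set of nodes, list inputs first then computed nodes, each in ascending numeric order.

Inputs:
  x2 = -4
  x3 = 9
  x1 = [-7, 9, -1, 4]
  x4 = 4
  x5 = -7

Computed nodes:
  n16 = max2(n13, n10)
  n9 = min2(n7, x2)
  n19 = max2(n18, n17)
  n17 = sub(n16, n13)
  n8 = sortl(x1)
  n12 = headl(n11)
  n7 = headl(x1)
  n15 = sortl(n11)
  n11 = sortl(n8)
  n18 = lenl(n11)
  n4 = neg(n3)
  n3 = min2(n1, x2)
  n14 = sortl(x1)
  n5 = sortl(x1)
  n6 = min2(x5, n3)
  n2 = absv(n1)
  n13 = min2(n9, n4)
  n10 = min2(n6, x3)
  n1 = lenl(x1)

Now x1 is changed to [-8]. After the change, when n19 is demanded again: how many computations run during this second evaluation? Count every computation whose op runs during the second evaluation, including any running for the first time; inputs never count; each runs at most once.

Run set: n1, n3, n7, n8, n9, n11, n13, n16, n17, n18, n19 (11 run).
The important point: at n4 every value read last time is unchanged, so the dirty flag clears without a run.

Initial pass — values computed on the first demand:
  n1 = lenl([-7, 9, -1, 4]) = 4
  n3 = min2(4, -4) = -4
  n4 = neg(-4) = 4
  n6 = min2(-7, -4) = -7
  n7 = headl([-7, 9, -1, 4]) = -7
  n8 = sortl([-7, 9, -1, 4]) = [-7, -1, 4, 9]
  n9 = min2(-7, -4) = -7
  n10 = min2(-7, 9) = -7
  n11 = sortl([-7, -1, 4, 9]) = [-7, -1, 4, 9]
  n13 = min2(-7, 4) = -7
  n16 = max2(-7, -7) = -7
  n17 = sub(-7, -7) = 0
  n18 = lenl([-7, -1, 4, 9]) = 4
  n19 = max2(4, 0) = 4

Second demand — change propagation:
  n1: re-runs because x1 [-7, 9, -1, 4]->[-8]; new result 1.
  n3: re-runs because n1 4->1; new result -4 (unchanged).
  n4: re-examined; everything it read last time is the same (n3 unchanged) — cache 4 kept, no run.
  n6: re-examined; everything it read last time is the same (x5 unchanged, n3 unchanged) — cache -7 kept, no run.
  n7: re-runs because x1 [-7, 9, -1, 4]->[-8]; new result -8.
  n8: re-runs because x1 [-7, 9, -1, 4]->[-8]; new result [-8].
  n9: re-runs because n7 -7->-8; new result -8.
  n10: re-examined; everything it read last time is the same (n6 unchanged, x3 unchanged) — cache -7 kept, no run.
  n11: re-runs because n8 [-7, -1, 4, 9]->[-8]; new result [-8].
  n13: re-runs because n9 -7->-8; new result -8.
  n16: re-runs because n13 -7->-8; new result -7 (unchanged).
  n17: re-runs because n13 -7->-8; new result 1.
  n18: re-runs because n11 [-7, -1, 4, 9]->[-8]; new result 1.
  n19: re-runs because n18 4->1; n17 0->1; new result 1.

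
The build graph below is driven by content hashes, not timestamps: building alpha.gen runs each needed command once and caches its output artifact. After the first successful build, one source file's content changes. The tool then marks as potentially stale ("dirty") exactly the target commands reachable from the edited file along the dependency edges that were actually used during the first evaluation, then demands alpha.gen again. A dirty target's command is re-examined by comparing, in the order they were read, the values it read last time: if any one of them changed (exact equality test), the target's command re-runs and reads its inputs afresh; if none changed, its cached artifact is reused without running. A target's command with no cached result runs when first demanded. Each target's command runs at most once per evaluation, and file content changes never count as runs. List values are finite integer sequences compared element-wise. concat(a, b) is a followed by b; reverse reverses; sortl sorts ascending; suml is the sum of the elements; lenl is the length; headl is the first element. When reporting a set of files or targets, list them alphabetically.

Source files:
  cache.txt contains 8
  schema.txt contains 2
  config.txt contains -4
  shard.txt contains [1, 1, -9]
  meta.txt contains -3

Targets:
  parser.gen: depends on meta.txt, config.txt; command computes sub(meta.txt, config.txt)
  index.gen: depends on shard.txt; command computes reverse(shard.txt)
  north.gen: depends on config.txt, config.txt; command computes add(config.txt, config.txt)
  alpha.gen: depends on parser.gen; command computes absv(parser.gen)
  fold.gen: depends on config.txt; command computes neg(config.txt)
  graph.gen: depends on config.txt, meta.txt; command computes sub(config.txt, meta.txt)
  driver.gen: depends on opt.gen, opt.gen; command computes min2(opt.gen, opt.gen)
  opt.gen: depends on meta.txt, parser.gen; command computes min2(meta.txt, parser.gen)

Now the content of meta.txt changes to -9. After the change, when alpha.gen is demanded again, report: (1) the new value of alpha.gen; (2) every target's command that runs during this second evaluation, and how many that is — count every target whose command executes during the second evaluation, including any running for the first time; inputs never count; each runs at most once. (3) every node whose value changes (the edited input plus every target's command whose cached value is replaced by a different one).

alpha.gen now evaluates to 5.
Run set: alpha.gen, parser.gen (2 run).
Changed values: alpha.gen, meta.txt, parser.gen.

Initial pass — values computed on the first demand:
  parser.gen = sub(-3, -4) = 1
  alpha.gen = absv(1) = 1

Second demand — change propagation:
  parser.gen: re-runs because meta.txt -3->-9; new result -5.
  alpha.gen: re-runs because parser.gen 1->-5; new result 5.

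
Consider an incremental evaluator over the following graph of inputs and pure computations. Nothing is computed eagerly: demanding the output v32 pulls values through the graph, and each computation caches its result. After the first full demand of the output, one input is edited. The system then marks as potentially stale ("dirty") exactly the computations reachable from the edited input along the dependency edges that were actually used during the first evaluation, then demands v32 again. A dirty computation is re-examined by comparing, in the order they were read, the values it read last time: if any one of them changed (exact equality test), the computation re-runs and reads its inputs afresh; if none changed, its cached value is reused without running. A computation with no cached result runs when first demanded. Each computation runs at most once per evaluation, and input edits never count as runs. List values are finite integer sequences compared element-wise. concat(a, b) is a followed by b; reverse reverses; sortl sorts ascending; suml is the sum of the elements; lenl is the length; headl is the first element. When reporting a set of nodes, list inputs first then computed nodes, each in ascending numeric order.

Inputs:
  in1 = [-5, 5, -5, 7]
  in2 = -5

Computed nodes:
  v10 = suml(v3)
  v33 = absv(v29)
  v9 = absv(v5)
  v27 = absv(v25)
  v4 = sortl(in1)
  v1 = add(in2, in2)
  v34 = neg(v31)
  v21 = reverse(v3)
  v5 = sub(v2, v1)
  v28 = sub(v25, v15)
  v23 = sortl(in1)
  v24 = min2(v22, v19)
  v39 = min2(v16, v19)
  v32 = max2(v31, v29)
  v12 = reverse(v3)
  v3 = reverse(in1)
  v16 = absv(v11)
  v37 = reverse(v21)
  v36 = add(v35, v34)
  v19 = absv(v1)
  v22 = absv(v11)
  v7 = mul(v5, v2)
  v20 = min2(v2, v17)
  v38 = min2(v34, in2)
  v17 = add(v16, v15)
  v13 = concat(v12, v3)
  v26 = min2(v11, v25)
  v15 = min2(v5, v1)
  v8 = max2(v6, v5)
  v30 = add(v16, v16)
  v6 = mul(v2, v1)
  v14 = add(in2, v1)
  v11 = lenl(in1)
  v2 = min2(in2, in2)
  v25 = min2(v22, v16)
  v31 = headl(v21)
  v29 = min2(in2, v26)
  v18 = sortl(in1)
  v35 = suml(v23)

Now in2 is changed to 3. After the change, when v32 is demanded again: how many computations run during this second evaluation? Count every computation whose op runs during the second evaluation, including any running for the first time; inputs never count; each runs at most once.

Run set: v29, v32 (2 run).

Initial pass — values computed on the first demand:
  v3 = reverse([-5, 5, -5, 7]) = [7, -5, 5, -5]
  v11 = lenl([-5, 5, -5, 7]) = 4
  v16 = absv(4) = 4
  v21 = reverse([7, -5, 5, -5]) = [-5, 5, -5, 7]
  v22 = absv(4) = 4
  v25 = min2(4, 4) = 4
  v26 = min2(4, 4) = 4
  v29 = min2(-5, 4) = -5
  v31 = headl([-5, 5, -5, 7]) = -5
  v32 = max2(-5, -5) = -5

Second demand — change propagation:
  v29: re-runs because in2 -5->3; new result 3.
  v32: re-runs because v29 -5->3; new result 3.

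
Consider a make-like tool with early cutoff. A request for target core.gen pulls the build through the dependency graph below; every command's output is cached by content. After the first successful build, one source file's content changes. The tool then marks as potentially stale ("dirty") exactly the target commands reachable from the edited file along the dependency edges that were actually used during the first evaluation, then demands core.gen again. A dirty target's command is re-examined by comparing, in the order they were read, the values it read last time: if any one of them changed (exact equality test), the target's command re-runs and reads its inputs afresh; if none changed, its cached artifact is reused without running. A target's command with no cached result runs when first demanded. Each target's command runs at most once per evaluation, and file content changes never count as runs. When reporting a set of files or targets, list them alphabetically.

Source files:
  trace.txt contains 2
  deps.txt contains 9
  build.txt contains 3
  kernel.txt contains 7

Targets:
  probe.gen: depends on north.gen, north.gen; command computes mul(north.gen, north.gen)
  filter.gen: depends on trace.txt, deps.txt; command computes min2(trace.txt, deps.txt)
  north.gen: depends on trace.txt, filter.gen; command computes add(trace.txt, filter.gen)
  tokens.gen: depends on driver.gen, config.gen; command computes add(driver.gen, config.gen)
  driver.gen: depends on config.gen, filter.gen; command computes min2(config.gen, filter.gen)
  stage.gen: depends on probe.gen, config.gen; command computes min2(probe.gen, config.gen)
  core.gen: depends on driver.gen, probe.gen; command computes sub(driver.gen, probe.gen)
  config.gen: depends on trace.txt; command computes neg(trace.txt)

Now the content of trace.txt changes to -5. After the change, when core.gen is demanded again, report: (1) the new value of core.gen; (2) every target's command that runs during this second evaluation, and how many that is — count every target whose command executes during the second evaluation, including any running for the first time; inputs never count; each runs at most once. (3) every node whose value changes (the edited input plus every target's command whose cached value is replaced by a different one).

Demanding core.gen again yields -105.
6 target commands run: config.gen, core.gen, driver.gen, filter.gen, north.gen, probe.gen.
The nodes whose values change: config.gen, core.gen, driver.gen, filter.gen, north.gen, probe.gen, trace.txt.

First demand of the output computes:
  config.gen = neg(2) = -2
  filter.gen = min2(2, 9) = 2
  driver.gen = min2(-2, 2) = -2
  north.gen = add(2, 2) = 4
  probe.gen = mul(4, 4) = 16
  core.gen = sub(-2, 16) = -18

After the edit, cleaning proceeds:
  config.gen: a read changed (trace.txt 2->-5) — executes, giving 5.
  filter.gen: a read changed (trace.txt 2->-5) — executes, giving -5.
  driver.gen: a read changed (config.gen -2->5; filter.gen 2->-5) — executes, giving -5.
  north.gen: a read changed (trace.txt 2->-5; filter.gen 2->-5) — executes, giving -10.
  probe.gen: a read changed (north.gen 4->-10; north.gen 4->-10) — executes, giving 100.
  core.gen: a read changed (driver.gen -2->-5; probe.gen 16->100) — executes, giving -105.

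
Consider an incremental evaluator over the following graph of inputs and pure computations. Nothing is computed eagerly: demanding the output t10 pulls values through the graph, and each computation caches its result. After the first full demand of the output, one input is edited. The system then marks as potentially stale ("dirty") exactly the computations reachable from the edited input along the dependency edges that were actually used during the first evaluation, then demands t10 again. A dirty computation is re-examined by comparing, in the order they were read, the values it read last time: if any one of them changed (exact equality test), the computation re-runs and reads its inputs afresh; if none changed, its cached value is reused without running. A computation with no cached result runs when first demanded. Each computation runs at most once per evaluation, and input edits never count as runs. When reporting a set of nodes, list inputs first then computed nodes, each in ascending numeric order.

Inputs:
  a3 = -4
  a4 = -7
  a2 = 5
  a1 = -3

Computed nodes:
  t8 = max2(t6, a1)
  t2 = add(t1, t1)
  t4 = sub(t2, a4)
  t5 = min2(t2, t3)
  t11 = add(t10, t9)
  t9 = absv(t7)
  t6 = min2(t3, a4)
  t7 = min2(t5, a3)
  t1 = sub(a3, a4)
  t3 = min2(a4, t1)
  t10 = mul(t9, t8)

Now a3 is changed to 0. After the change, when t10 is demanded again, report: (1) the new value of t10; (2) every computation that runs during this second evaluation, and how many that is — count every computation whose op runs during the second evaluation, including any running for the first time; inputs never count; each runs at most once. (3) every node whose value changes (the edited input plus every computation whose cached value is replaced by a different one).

t10 now evaluates to -21.
Run set: t1, t2, t3, t5, t7 (5 run).
Changed values: a3, t1, t2.
The important point: at t6 every value read last time is unchanged, so the dirty flag clears without a run.

Initial pass — values computed on the first demand:
  t1 = sub(-4, -7) = 3
  t2 = add(3, 3) = 6
  t3 = min2(-7, 3) = -7
  t5 = min2(6, -7) = -7
  t6 = min2(-7, -7) = -7
  t7 = min2(-7, -4) = -7
  t8 = max2(-7, -3) = -3
  t9 = absv(-7) = 7
  t10 = mul(7, -3) = -21

Second demand — change propagation:
  t1: re-runs because a3 -4->0; new result 7.
  t2: re-runs because t1 3->7; t1 3->7; new result 14.
  t3: re-runs because t1 3->7; new result -7 (unchanged).
  t5: re-runs because t2 6->14; new result -7 (unchanged).
  t6: re-examined; everything it read last time is the same (t3 unchanged, a4 unchanged) — cache -7 kept, no run.
  t7: re-runs because a3 -4->0; new result -7 (unchanged).
  t8: re-examined; everything it read last time is the same (t6 unchanged, a1 unchanged) — cache -3 kept, no run.
  t9: re-examined; everything it read last time is the same (t7 unchanged) — cache 7 kept, no run.
  t10: re-examined; everything it read last time is the same (t9 unchanged, t8 unchanged) — cache -21 kept, no run.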